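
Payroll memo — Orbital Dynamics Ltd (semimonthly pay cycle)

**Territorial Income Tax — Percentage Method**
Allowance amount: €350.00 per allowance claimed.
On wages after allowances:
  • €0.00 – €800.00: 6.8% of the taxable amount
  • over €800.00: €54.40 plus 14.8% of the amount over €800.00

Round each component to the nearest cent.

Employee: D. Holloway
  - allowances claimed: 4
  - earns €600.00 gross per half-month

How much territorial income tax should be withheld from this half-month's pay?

€0.00

Territorial Income Tax: taxable = €600.00 − 4×€350.00 = €-800.00
  Taxable ≤ 0 → €0.00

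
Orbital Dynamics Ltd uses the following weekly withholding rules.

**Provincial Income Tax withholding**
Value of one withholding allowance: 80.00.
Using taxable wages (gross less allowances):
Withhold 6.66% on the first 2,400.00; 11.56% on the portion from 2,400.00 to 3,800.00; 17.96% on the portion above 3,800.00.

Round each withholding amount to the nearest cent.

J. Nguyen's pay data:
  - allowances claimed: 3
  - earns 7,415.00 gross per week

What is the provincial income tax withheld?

Provincial Income Tax: taxable = 7,415.00 − 3×80.00 = 7,175.00
  321.68 + 17.96% × (7,175.00 − 3,800.00) = 321.68 + 17.96% × 3,375.00 = 927.83

927.83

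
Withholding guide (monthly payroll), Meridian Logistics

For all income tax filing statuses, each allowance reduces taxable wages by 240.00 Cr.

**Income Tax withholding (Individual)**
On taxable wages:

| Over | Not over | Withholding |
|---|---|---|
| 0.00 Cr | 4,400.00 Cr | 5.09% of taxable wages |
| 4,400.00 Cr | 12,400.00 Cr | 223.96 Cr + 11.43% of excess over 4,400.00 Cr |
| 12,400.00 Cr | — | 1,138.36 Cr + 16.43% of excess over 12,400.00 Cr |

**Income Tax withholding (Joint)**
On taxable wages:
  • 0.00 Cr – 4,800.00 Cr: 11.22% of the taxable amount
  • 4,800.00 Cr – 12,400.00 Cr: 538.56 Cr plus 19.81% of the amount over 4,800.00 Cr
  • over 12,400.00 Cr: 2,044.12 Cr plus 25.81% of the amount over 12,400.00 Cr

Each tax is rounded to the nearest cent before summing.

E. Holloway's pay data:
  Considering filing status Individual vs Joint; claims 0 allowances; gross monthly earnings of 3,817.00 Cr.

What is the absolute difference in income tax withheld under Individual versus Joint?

Income Tax (Individual): taxable = 3,817.00 Cr
  5.09% × 3,817.00 Cr = 194.29 Cr
Income Tax (Joint): taxable = 3,817.00 Cr
  11.22% × 3,817.00 Cr = 428.27 Cr
Difference: |194.29 Cr − 428.27 Cr| = 233.98 Cr (higher under Joint)

233.98 Cr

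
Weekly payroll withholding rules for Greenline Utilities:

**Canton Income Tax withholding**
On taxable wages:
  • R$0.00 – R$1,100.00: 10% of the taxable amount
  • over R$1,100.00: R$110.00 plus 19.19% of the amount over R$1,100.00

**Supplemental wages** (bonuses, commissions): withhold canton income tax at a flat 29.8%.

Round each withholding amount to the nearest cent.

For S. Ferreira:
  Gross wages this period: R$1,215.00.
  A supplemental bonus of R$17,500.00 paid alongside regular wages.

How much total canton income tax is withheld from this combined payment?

Canton Income Tax: taxable = R$1,215.00
  R$110.00 + 19.19% × (R$1,215.00 − R$1,100.00) = R$110.00 + 19.19% × R$115.00 = R$132.07
Supplemental (29.8% flat on bonus): 29.8% × R$17,500.00 = R$5,215.00
Total canton income tax: R$132.07 + R$5,215.00 = R$5,347.07

R$5,347.07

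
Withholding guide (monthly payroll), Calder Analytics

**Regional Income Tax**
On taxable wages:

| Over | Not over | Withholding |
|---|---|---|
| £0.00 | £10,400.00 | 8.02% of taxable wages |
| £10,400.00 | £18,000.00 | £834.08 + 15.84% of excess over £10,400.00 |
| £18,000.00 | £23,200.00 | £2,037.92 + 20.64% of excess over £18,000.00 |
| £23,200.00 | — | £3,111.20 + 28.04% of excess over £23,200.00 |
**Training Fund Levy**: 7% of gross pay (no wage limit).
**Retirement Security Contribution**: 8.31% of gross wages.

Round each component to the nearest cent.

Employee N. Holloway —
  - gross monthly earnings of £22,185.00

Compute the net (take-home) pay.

Regional Income Tax: taxable = £22,185.00
  £2,037.92 + 20.64% × (£22,185.00 − £18,000.00) = £2,037.92 + 20.64% × £4,185.00 = £2,901.70
Training Fund Levy: 7% × £22,185.00 = £1,552.95
Retirement Security Contribution: 8.31% × £22,185.00 = £1,843.57
Total withheld: £2,901.70 + £1,552.95 + £1,843.57 = £6,298.22
Net pay: £22,185.00 − £6,298.22 = £15,886.78

£15,886.78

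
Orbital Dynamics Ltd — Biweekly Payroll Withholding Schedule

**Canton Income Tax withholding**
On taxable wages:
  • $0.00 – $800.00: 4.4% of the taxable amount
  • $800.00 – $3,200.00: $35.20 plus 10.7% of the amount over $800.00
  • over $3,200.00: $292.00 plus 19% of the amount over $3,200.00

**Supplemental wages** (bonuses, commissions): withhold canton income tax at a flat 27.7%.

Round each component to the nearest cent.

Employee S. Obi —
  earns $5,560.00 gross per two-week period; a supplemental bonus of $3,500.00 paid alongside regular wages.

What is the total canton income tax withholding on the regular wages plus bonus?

$1,709.90

Canton Income Tax: taxable = $5,560.00
  $292.00 + 19% × ($5,560.00 − $3,200.00) = $292.00 + 19% × $2,360.00 = $740.40
Supplemental (27.7% flat on bonus): 27.7% × $3,500.00 = $969.50
Total canton income tax: $740.40 + $969.50 = $1,709.90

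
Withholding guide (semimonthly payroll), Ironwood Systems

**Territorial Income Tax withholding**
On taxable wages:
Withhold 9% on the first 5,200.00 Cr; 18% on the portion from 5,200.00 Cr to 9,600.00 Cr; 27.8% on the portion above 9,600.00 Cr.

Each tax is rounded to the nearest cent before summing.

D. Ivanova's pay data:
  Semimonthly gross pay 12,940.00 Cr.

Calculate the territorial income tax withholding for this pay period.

Territorial Income Tax: taxable = 12,940.00 Cr
  1,260.00 Cr + 27.8% × (12,940.00 Cr − 9,600.00 Cr) = 1,260.00 Cr + 27.8% × 3,340.00 Cr = 2,188.52 Cr

2,188.52 Cr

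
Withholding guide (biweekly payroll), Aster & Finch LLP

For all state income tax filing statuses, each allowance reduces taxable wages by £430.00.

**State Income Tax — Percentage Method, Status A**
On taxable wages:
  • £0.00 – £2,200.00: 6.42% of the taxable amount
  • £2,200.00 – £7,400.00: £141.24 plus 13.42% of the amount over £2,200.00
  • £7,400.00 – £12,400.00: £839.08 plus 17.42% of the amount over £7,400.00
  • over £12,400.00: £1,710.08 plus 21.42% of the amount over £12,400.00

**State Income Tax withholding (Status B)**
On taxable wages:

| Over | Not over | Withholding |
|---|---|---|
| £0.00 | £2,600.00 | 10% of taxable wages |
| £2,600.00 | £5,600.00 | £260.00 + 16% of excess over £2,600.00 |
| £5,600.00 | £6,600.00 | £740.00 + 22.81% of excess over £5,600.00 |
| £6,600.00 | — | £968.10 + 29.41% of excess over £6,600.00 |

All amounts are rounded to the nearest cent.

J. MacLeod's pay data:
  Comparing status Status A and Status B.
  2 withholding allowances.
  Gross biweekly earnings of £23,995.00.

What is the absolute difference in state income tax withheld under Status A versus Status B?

State Income Tax (Status A): taxable = £23,995.00 − 2×£430.00 = £23,135.00
  £1,710.08 + 21.42% × (£23,135.00 − £12,400.00) = £1,710.08 + 21.42% × £10,735.00 = £4,009.52
State Income Tax (Status B): taxable = £23,995.00 − 2×£430.00 = £23,135.00
  £968.10 + 29.41% × (£23,135.00 − £6,600.00) = £968.10 + 29.41% × £16,535.00 = £5,831.04
Difference: |£4,009.52 − £5,831.04| = £1,821.52 (higher under Status B)

£1,821.52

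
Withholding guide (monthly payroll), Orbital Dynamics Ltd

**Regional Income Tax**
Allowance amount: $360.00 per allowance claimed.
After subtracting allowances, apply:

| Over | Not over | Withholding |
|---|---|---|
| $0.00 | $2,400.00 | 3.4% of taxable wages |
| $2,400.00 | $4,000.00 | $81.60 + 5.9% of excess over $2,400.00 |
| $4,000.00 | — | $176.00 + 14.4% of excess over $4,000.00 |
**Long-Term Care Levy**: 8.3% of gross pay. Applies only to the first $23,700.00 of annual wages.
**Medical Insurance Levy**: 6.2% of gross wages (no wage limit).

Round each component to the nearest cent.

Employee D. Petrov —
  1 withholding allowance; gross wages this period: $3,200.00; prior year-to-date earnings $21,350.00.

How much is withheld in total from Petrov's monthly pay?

Regional Income Tax: taxable = $3,200.00 − 1×$360.00 = $2,840.00
  $81.60 + 5.9% × ($2,840.00 − $2,400.00) = $81.60 + 5.9% × $440.00 = $107.56
Long-Term Care Levy: cap $23,700.00 − YTD $21,350.00 = $2,350.00 subject; 8.3% × $2,350.00 = $195.05
Medical Insurance Levy: 6.2% × $3,200.00 = $198.40
Total: $107.56 + $195.05 + $198.40 = $501.01

$501.01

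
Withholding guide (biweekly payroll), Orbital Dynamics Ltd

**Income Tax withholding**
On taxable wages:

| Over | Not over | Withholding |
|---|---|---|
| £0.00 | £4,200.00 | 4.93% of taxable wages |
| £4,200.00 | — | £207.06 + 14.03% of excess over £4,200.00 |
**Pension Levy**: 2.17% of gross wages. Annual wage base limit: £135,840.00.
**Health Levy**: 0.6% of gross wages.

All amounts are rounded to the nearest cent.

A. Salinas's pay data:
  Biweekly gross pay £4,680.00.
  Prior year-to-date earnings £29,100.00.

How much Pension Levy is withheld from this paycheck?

Pension Levy: 2.17% × £4,680.00 = £101.56

£101.56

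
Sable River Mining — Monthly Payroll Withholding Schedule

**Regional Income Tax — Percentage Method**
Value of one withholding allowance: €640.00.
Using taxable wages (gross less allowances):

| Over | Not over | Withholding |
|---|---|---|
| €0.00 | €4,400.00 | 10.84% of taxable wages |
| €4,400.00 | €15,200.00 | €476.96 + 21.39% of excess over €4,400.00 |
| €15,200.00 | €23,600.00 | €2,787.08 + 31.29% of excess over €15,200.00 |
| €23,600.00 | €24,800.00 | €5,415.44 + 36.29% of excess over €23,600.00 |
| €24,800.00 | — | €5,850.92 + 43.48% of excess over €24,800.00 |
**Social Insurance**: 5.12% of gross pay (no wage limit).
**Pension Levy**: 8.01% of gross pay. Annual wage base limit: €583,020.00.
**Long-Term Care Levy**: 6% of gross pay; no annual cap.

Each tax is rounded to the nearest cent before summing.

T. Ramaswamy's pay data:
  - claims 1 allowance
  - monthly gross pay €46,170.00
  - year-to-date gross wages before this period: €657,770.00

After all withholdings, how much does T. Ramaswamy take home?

€26,171.58

Regional Income Tax: taxable = €46,170.00 − 1×€640.00 = €45,530.00
  €5,850.92 + 43.48% × (€45,530.00 − €24,800.00) = €5,850.92 + 43.48% × €20,730.00 = €14,864.32
Social Insurance: 5.12% × €46,170.00 = €2,363.90
Pension Levy: YTD €657,770.00 ≥ cap €583,020.00 → €0.00
Long-Term Care Levy: 6% × €46,170.00 = €2,770.20
Total withheld: €14,864.32 + €2,363.90 + €0.00 + €2,770.20 = €19,998.42
Net pay: €46,170.00 − €19,998.42 = €26,171.58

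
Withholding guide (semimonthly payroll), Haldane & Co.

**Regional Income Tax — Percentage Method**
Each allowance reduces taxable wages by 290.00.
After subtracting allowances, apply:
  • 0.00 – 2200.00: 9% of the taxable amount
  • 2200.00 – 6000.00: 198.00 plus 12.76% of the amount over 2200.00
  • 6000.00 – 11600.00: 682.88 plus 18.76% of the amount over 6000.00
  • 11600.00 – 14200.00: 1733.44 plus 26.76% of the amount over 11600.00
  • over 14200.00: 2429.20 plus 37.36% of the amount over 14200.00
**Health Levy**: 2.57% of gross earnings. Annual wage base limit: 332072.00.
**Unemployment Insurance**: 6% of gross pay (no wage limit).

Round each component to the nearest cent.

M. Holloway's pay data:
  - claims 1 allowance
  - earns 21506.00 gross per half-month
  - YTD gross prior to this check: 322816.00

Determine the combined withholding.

Regional Income Tax: taxable = 21506.00 − 1×290.00 = 21216.00
  2429.20 + 37.36% × (21216.00 − 14200.00) = 2429.20 + 37.36% × 7016.00 = 5050.38
Health Levy: cap 332072.00 − YTD 322816.00 = 9256.00 subject; 2.57% × 9256.00 = 237.88
Unemployment Insurance: 6% × 21506.00 = 1290.36
Total: 5050.38 + 237.88 + 1290.36 = 6578.62

6578.62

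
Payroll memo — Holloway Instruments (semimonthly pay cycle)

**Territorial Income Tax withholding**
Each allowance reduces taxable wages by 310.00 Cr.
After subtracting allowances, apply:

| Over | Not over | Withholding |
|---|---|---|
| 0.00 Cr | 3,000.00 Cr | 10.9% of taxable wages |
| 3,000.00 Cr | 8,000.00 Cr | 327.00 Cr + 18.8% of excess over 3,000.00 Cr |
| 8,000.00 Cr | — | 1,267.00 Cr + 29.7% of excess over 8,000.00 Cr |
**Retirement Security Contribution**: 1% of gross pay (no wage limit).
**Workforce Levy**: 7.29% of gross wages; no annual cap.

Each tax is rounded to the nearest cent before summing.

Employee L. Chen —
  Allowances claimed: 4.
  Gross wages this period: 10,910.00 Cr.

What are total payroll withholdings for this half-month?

2,667.43 Cr

Territorial Income Tax: taxable = 10,910.00 Cr − 4×310.00 Cr = 9,670.00 Cr
  1,267.00 Cr + 29.7% × (9,670.00 Cr − 8,000.00 Cr) = 1,267.00 Cr + 29.7% × 1,670.00 Cr = 1,762.99 Cr
Retirement Security Contribution: 1% × 10,910.00 Cr = 109.10 Cr
Workforce Levy: 7.29% × 10,910.00 Cr = 795.34 Cr
Total: 1,762.99 Cr + 109.10 Cr + 795.34 Cr = 2,667.43 Cr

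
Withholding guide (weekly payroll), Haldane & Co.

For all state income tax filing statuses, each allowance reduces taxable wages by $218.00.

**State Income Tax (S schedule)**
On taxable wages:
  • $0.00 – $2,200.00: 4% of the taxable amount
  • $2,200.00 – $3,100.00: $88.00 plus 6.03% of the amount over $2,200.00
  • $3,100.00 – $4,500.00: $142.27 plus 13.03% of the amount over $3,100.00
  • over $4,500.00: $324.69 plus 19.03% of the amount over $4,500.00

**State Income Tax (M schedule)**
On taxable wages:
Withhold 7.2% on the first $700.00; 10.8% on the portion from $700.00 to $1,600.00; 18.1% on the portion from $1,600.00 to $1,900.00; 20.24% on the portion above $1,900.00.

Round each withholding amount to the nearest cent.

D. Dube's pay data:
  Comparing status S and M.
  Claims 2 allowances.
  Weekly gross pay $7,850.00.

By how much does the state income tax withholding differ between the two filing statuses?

$438.71

State Income Tax (S): taxable = $7,850.00 − 2×$218.00 = $7,414.00
  $324.69 + 19.03% × ($7,414.00 − $4,500.00) = $324.69 + 19.03% × $2,914.00 = $879.22
State Income Tax (M): taxable = $7,850.00 − 2×$218.00 = $7,414.00
  $201.90 + 20.24% × ($7,414.00 − $1,900.00) = $201.90 + 20.24% × $5,514.00 = $1,317.93
Difference: |$879.22 − $1,317.93| = $438.71 (higher under M)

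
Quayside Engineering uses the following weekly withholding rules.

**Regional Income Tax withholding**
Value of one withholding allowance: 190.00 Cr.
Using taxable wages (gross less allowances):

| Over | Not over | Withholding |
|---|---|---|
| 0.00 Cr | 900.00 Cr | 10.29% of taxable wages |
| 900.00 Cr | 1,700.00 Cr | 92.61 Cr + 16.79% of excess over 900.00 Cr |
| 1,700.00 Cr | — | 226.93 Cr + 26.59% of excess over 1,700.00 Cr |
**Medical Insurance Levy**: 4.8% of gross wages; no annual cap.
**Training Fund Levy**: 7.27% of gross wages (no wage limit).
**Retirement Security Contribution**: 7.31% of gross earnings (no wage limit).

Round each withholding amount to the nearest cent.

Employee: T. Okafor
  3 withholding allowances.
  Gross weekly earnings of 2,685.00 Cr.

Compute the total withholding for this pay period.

Regional Income Tax: taxable = 2,685.00 Cr − 3×190.00 Cr = 2,115.00 Cr
  226.93 Cr + 26.59% × (2,115.00 Cr − 1,700.00 Cr) = 226.93 Cr + 26.59% × 415.00 Cr = 337.28 Cr
Medical Insurance Levy: 4.8% × 2,685.00 Cr = 128.88 Cr
Training Fund Levy: 7.27% × 2,685.00 Cr = 195.20 Cr
Retirement Security Contribution: 7.31% × 2,685.00 Cr = 196.27 Cr
Total: 337.28 Cr + 128.88 Cr + 195.20 Cr + 196.27 Cr = 857.63 Cr

857.63 Cr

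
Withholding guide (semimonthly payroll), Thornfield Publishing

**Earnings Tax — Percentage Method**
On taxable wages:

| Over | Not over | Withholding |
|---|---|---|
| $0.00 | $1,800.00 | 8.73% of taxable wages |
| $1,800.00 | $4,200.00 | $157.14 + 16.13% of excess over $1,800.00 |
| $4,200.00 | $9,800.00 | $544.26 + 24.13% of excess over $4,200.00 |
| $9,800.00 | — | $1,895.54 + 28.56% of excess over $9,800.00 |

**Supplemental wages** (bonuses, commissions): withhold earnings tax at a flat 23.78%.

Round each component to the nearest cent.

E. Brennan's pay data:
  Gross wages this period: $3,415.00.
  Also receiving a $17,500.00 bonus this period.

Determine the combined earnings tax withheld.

Earnings Tax: taxable = $3,415.00
  $157.14 + 16.13% × ($3,415.00 − $1,800.00) = $157.14 + 16.13% × $1,615.00 = $417.64
Supplemental (23.78% flat on bonus): 23.78% × $17,500.00 = $4,161.50
Total earnings tax: $417.64 + $4,161.50 = $4,579.14

$4,579.14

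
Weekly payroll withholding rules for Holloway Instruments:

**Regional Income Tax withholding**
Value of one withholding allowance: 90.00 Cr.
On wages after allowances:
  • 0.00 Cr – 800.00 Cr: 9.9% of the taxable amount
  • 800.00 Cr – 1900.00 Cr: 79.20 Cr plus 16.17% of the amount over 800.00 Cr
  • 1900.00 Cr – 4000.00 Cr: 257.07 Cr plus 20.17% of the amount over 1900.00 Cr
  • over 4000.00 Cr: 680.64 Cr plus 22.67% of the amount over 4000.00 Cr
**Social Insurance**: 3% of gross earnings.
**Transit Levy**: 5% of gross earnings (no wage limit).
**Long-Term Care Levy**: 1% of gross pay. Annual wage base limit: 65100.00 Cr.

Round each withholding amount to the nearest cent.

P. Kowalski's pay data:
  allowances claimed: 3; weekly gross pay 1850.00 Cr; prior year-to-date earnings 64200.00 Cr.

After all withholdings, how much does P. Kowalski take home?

1487.67 Cr

Regional Income Tax: taxable = 1850.00 Cr − 3×90.00 Cr = 1580.00 Cr
  79.20 Cr + 16.17% × (1580.00 Cr − 800.00 Cr) = 79.20 Cr + 16.17% × 780.00 Cr = 205.33 Cr
Social Insurance: 3% × 1850.00 Cr = 55.50 Cr
Transit Levy: 5% × 1850.00 Cr = 92.50 Cr
Long-Term Care Levy: cap 65100.00 Cr − YTD 64200.00 Cr = 900.00 Cr subject; 1% × 900.00 Cr = 9.00 Cr
Total withheld: 205.33 Cr + 55.50 Cr + 92.50 Cr + 9.00 Cr = 362.33 Cr
Net pay: 1850.00 Cr − 362.33 Cr = 1487.67 Cr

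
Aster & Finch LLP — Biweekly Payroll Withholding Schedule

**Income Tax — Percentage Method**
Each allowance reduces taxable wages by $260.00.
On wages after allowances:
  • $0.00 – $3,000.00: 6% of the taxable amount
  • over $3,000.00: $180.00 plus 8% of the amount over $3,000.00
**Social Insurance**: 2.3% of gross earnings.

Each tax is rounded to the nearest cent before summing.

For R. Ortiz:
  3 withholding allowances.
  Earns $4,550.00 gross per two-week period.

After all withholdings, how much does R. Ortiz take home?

Income Tax: taxable = $4,550.00 − 3×$260.00 = $3,770.00
  $180.00 + 8% × ($3,770.00 − $3,000.00) = $180.00 + 8% × $770.00 = $241.60
Social Insurance: 2.3% × $4,550.00 = $104.65
Total withheld: $241.60 + $104.65 = $346.25
Net pay: $4,550.00 − $346.25 = $4,203.75

$4,203.75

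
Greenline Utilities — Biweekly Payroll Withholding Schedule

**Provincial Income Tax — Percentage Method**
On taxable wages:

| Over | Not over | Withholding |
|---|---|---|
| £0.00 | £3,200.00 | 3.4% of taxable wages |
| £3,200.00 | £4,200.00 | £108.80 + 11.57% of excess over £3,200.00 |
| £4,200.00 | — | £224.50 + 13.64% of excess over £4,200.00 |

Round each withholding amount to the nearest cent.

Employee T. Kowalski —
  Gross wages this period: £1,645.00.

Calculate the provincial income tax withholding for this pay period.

£55.93

Provincial Income Tax: taxable = £1,645.00
  3.4% × £1,645.00 = £55.93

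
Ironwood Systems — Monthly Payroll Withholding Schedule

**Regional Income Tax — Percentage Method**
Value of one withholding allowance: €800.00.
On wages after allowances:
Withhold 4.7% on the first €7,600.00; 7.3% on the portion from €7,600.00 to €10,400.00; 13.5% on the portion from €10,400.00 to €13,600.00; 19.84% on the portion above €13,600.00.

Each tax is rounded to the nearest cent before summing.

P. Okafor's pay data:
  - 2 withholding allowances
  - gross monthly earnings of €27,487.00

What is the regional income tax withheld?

€3,431.34

Regional Income Tax: taxable = €27,487.00 − 2×€800.00 = €25,887.00
  €993.60 + 19.84% × (€25,887.00 − €13,600.00) = €993.60 + 19.84% × €12,287.00 = €3,431.34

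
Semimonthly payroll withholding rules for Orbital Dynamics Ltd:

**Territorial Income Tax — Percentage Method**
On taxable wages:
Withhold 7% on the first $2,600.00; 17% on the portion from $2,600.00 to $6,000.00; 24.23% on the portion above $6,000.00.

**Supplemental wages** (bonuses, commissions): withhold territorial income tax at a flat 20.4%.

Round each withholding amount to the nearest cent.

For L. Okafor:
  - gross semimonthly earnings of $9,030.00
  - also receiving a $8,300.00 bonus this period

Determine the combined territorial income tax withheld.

Territorial Income Tax: taxable = $9,030.00
  $760.00 + 24.23% × ($9,030.00 − $6,000.00) = $760.00 + 24.23% × $3,030.00 = $1,494.17
Supplemental (20.4% flat on bonus): 20.4% × $8,300.00 = $1,693.20
Total territorial income tax: $1,494.17 + $1,693.20 = $3,187.37

$3,187.37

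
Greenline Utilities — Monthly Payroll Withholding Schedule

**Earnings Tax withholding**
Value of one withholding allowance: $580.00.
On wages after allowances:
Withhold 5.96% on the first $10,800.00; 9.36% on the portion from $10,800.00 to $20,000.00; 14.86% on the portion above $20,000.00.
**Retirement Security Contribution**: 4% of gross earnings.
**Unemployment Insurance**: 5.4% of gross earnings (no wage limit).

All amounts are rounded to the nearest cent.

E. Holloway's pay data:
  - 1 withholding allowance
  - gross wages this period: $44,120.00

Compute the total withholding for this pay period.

$9,150.12

Earnings Tax: taxable = $44,120.00 − 1×$580.00 = $43,540.00
  $1,504.80 + 14.86% × ($43,540.00 − $20,000.00) = $1,504.80 + 14.86% × $23,540.00 = $5,002.84
Retirement Security Contribution: 4% × $44,120.00 = $1,764.80
Unemployment Insurance: 5.4% × $44,120.00 = $2,382.48
Total: $5,002.84 + $1,764.80 + $2,382.48 = $9,150.12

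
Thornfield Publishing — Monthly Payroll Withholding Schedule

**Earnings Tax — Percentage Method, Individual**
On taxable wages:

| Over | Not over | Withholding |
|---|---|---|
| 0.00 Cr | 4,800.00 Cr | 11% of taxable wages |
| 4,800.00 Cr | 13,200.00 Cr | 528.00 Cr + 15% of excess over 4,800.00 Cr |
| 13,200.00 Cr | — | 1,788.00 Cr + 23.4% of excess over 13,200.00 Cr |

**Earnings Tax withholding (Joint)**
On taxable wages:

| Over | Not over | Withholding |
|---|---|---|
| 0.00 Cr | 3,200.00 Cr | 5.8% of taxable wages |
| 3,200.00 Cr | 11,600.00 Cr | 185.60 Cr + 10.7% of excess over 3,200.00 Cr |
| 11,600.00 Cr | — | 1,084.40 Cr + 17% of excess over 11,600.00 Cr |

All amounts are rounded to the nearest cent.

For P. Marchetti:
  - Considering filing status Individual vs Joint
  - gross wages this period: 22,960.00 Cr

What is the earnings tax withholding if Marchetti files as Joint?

3,015.60 Cr

Earnings Tax (Joint): taxable = 22,960.00 Cr
  1,084.40 Cr + 17% × (22,960.00 Cr − 11,600.00 Cr) = 1,084.40 Cr + 17% × 11,360.00 Cr = 3,015.60 Cr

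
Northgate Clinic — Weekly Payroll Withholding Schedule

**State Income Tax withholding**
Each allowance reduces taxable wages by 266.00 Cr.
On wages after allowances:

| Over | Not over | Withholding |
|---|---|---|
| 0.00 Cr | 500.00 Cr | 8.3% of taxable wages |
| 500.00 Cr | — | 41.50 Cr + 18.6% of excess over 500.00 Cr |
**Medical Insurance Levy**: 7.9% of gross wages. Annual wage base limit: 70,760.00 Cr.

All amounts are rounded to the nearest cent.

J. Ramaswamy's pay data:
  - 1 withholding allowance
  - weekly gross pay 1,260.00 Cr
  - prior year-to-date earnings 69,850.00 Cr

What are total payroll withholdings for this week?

205.27 Cr

State Income Tax: taxable = 1,260.00 Cr − 1×266.00 Cr = 994.00 Cr
  41.50 Cr + 18.6% × (994.00 Cr − 500.00 Cr) = 41.50 Cr + 18.6% × 494.00 Cr = 133.38 Cr
Medical Insurance Levy: cap 70,760.00 Cr − YTD 69,850.00 Cr = 910.00 Cr subject; 7.9% × 910.00 Cr = 71.89 Cr
Total: 133.38 Cr + 71.89 Cr = 205.27 Cr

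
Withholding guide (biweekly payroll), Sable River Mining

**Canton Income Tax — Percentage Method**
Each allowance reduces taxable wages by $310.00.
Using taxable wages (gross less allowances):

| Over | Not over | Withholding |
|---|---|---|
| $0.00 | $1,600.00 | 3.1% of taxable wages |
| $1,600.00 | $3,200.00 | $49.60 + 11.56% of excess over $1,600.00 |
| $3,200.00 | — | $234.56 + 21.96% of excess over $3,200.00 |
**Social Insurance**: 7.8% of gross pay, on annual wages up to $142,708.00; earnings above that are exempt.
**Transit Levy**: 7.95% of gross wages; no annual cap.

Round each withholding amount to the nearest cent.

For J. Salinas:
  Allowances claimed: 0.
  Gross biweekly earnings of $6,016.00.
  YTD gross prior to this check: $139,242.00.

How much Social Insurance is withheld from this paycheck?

$270.35

Social Insurance: cap $142,708.00 − YTD $139,242.00 = $3,466.00 subject; 7.8% × $3,466.00 = $270.35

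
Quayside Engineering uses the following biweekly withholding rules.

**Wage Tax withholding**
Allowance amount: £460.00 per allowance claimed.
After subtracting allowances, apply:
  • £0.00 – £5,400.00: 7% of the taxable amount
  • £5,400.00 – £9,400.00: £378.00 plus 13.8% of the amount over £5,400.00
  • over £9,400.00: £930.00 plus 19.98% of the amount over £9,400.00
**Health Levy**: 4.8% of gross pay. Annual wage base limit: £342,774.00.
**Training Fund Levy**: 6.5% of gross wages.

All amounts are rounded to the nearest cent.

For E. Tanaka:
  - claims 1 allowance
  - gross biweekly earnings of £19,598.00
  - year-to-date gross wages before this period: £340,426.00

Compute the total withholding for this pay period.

Wage Tax: taxable = £19,598.00 − 1×£460.00 = £19,138.00
  £930.00 + 19.98% × (£19,138.00 − £9,400.00) = £930.00 + 19.98% × £9,738.00 = £2,875.65
Health Levy: cap £342,774.00 − YTD £340,426.00 = £2,348.00 subject; 4.8% × £2,348.00 = £112.70
Training Fund Levy: 6.5% × £19,598.00 = £1,273.87
Total: £2,875.65 + £112.70 + £1,273.87 = £4,262.22

£4,262.22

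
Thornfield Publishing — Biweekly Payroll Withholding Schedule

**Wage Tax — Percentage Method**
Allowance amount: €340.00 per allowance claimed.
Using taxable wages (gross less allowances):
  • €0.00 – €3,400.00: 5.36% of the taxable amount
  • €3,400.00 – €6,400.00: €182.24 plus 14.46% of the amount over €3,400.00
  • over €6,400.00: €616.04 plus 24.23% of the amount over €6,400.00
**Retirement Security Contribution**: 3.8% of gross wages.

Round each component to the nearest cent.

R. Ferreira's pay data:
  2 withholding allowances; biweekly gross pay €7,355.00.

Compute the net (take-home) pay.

€6,392.84

Wage Tax: taxable = €7,355.00 − 2×€340.00 = €6,675.00
  €616.04 + 24.23% × (€6,675.00 − €6,400.00) = €616.04 + 24.23% × €275.00 = €682.67
Retirement Security Contribution: 3.8% × €7,355.00 = €279.49
Total withheld: €682.67 + €279.49 = €962.16
Net pay: €7,355.00 − €962.16 = €6,392.84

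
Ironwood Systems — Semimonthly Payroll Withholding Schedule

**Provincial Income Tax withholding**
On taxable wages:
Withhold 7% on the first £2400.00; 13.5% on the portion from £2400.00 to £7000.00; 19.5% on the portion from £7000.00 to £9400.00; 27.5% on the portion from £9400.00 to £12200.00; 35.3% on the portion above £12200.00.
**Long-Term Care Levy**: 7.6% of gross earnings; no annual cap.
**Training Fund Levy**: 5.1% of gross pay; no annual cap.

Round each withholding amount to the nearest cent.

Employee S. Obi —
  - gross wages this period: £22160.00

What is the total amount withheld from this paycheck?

Provincial Income Tax: taxable = £22160.00
  £2027.00 + 35.3% × (£22160.00 − £12200.00) = £2027.00 + 35.3% × £9960.00 = £5542.88
Long-Term Care Levy: 7.6% × £22160.00 = £1684.16
Training Fund Levy: 5.1% × £22160.00 = £1130.16
Total: £5542.88 + £1684.16 + £1130.16 = £8357.20

£8357.20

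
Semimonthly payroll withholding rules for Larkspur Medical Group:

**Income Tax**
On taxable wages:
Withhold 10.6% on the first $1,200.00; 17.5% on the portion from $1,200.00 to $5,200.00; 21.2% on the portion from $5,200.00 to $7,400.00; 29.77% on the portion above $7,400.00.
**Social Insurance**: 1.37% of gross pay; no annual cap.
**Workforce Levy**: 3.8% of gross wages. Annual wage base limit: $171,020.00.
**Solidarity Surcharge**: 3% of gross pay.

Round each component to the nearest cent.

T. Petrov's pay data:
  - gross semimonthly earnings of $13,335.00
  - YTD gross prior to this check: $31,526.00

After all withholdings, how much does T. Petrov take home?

$9,185.08

Income Tax: taxable = $13,335.00
  $1,293.60 + 29.77% × ($13,335.00 − $7,400.00) = $1,293.60 + 29.77% × $5,935.00 = $3,060.45
Social Insurance: 1.37% × $13,335.00 = $182.69
Workforce Levy: 3.8% × $13,335.00 = $506.73
Solidarity Surcharge: 3% × $13,335.00 = $400.05
Total withheld: $3,060.45 + $182.69 + $506.73 + $400.05 = $4,149.92
Net pay: $13,335.00 − $4,149.92 = $9,185.08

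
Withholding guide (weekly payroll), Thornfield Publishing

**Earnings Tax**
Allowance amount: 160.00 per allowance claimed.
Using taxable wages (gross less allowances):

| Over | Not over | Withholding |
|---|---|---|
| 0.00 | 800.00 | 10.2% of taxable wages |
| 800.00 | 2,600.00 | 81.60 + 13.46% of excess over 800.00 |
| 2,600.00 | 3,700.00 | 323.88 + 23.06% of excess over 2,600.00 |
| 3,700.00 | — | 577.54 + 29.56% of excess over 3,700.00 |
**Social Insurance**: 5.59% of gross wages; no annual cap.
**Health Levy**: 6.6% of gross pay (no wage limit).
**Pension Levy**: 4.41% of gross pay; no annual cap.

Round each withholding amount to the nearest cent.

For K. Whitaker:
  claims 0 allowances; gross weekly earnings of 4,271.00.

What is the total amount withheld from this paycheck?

Earnings Tax: taxable = 4,271.00
  577.54 + 29.56% × (4,271.00 − 3,700.00) = 577.54 + 29.56% × 571.00 = 746.33
Social Insurance: 5.59% × 4,271.00 = 238.75
Health Levy: 6.6% × 4,271.00 = 281.89
Pension Levy: 4.41% × 4,271.00 = 188.35
Total: 746.33 + 238.75 + 281.89 + 188.35 = 1,455.32

1,455.32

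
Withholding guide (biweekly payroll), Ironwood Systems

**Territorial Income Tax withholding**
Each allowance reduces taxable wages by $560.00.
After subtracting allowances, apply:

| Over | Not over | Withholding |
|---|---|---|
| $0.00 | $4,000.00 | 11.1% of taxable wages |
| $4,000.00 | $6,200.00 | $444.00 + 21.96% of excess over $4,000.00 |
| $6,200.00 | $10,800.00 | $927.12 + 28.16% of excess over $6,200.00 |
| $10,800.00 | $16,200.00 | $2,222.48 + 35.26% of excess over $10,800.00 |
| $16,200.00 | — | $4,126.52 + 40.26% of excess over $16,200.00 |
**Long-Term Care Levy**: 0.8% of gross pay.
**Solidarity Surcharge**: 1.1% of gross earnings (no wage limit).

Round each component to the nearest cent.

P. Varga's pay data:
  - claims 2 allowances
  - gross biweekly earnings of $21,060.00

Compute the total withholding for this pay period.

$6,032.38

Territorial Income Tax: taxable = $21,060.00 − 2×$560.00 = $19,940.00
  $4,126.52 + 40.26% × ($19,940.00 − $16,200.00) = $4,126.52 + 40.26% × $3,740.00 = $5,632.24
Long-Term Care Levy: 0.8% × $21,060.00 = $168.48
Solidarity Surcharge: 1.1% × $21,060.00 = $231.66
Total: $5,632.24 + $168.48 + $231.66 = $6,032.38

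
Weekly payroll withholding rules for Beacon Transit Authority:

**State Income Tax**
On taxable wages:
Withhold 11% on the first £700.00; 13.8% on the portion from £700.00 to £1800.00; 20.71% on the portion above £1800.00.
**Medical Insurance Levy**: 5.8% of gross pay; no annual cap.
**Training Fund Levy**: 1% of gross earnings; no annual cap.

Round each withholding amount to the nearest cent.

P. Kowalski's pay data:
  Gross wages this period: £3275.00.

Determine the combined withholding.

State Income Tax: taxable = £3275.00
  £228.80 + 20.71% × (£3275.00 − £1800.00) = £228.80 + 20.71% × £1475.00 = £534.27
Medical Insurance Levy: 5.8% × £3275.00 = £189.95
Training Fund Levy: 1% × £3275.00 = £32.75
Total: £534.27 + £189.95 + £32.75 = £756.97

£756.97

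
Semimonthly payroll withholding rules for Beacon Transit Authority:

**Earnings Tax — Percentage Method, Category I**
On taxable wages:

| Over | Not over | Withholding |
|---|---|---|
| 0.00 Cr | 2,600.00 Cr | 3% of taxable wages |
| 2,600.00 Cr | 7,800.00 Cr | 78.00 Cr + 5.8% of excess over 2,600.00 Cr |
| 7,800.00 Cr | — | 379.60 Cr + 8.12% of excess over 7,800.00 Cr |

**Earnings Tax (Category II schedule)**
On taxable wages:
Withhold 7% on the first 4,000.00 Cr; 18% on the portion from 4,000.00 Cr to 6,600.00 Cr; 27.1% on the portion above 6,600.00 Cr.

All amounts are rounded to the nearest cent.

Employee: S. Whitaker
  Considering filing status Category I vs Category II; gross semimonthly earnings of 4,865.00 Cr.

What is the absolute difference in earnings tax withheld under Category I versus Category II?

226.33 Cr

Earnings Tax (Category I): taxable = 4,865.00 Cr
  78.00 Cr + 5.8% × (4,865.00 Cr − 2,600.00 Cr) = 78.00 Cr + 5.8% × 2,265.00 Cr = 209.37 Cr
Earnings Tax (Category II): taxable = 4,865.00 Cr
  280.00 Cr + 18% × (4,865.00 Cr − 4,000.00 Cr) = 280.00 Cr + 18% × 865.00 Cr = 435.70 Cr
Difference: |209.37 Cr − 435.70 Cr| = 226.33 Cr (higher under Category II)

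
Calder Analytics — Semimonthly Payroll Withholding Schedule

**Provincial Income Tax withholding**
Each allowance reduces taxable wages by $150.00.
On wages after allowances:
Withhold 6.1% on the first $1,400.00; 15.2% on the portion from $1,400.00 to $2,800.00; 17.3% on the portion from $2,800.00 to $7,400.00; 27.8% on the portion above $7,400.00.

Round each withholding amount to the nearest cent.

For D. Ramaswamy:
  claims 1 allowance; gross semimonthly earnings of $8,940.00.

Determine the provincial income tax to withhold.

Provincial Income Tax: taxable = $8,940.00 − 1×$150.00 = $8,790.00
  $1,094.00 + 27.8% × ($8,790.00 − $7,400.00) = $1,094.00 + 27.8% × $1,390.00 = $1,480.42

$1,480.42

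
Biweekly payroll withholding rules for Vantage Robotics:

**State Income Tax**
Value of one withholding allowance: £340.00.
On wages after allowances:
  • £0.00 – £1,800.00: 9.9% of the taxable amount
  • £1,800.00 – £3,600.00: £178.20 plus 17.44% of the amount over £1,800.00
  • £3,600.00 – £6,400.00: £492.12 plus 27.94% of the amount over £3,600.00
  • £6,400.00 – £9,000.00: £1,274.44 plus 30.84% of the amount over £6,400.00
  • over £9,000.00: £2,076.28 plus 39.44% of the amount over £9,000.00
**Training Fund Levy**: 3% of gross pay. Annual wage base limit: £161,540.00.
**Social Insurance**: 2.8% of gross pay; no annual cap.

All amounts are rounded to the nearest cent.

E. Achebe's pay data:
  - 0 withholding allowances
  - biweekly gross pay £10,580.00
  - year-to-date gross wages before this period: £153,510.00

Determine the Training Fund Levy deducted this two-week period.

Training Fund Levy: cap £161,540.00 − YTD £153,510.00 = £8,030.00 subject; 3% × £8,030.00 = £240.90

£240.90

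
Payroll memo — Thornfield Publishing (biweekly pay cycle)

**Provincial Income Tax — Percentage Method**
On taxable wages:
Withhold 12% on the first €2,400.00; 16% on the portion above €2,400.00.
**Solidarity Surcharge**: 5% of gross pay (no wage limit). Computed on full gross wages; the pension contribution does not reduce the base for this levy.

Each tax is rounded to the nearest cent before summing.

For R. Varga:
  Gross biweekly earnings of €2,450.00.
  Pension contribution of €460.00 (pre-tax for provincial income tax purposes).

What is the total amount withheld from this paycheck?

Provincial Income Tax: taxable = €2,450.00 − €460.00 = €1,990.00
  12% × €1,990.00 = €238.80
Solidarity Surcharge: 5% × €2,450.00 = €122.50
Total: €238.80 + €122.50 = €361.30

€361.30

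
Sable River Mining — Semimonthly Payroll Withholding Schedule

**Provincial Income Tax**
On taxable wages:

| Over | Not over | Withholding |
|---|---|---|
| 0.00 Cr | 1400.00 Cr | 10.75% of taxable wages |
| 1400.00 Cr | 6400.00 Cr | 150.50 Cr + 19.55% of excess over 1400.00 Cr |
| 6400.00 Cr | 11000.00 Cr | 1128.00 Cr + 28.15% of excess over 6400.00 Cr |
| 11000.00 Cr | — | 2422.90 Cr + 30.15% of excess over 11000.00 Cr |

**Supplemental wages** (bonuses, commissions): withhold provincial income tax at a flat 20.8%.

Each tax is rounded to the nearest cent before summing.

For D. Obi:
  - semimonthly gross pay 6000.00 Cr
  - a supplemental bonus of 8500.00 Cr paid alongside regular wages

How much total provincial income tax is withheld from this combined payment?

2817.80 Cr

Provincial Income Tax: taxable = 6000.00 Cr
  150.50 Cr + 19.55% × (6000.00 Cr − 1400.00 Cr) = 150.50 Cr + 19.55% × 4600.00 Cr = 1049.80 Cr
Supplemental (20.8% flat on bonus): 20.8% × 8500.00 Cr = 1768.00 Cr
Total provincial income tax: 1049.80 Cr + 1768.00 Cr = 2817.80 Cr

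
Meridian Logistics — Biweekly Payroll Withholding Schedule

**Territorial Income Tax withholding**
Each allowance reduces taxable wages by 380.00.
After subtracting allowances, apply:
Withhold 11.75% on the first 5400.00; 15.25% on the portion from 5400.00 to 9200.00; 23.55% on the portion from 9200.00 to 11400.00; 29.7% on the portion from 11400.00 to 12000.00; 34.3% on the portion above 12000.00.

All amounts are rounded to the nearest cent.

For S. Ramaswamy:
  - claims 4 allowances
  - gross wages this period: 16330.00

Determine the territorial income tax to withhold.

Territorial Income Tax: taxable = 16330.00 − 4×380.00 = 14810.00
  1910.30 + 34.3% × (14810.00 − 12000.00) = 1910.30 + 34.3% × 2810.00 = 2874.13

2874.13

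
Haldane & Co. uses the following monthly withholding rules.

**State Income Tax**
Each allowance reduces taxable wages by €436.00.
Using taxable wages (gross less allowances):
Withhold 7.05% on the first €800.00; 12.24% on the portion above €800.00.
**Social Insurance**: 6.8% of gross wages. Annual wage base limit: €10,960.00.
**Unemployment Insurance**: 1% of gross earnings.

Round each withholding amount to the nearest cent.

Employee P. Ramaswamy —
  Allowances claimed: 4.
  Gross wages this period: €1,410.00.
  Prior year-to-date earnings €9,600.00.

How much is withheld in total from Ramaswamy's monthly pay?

State Income Tax: taxable = €1,410.00 − 4×€436.00 = €-334.00
  Taxable ≤ 0 → €0.00
Social Insurance: cap €10,960.00 − YTD €9,600.00 = €1,360.00 subject; 6.8% × €1,360.00 = €92.48
Unemployment Insurance: 1% × €1,410.00 = €14.10
Total: €0.00 + €92.48 + €14.10 = €106.58

€106.58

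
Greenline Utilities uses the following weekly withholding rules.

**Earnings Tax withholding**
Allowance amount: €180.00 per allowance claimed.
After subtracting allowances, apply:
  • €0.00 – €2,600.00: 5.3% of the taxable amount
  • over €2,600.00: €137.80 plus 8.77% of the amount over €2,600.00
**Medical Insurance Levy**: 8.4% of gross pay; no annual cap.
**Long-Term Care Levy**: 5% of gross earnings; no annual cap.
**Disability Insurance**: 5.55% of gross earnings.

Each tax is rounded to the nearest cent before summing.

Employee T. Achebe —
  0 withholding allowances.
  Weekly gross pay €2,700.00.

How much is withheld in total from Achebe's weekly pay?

Earnings Tax: taxable = €2,700.00
  €137.80 + 8.77% × (€2,700.00 − €2,600.00) = €137.80 + 8.77% × €100.00 = €146.57
Medical Insurance Levy: 8.4% × €2,700.00 = €226.80
Long-Term Care Levy: 5% × €2,700.00 = €135.00
Disability Insurance: 5.55% × €2,700.00 = €149.85
Total: €146.57 + €226.80 + €135.00 + €149.85 = €658.22

€658.22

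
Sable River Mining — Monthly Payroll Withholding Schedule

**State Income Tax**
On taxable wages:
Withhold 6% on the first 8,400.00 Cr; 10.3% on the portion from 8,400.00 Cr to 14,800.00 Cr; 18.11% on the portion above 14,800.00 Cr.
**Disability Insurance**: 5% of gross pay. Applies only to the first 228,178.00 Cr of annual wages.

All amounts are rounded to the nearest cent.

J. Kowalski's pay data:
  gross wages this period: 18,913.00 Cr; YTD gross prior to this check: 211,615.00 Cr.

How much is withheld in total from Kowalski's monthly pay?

2,736.21 Cr

State Income Tax: taxable = 18,913.00 Cr
  1,163.20 Cr + 18.11% × (18,913.00 Cr − 14,800.00 Cr) = 1,163.20 Cr + 18.11% × 4,113.00 Cr = 1,908.06 Cr
Disability Insurance: cap 228,178.00 Cr − YTD 211,615.00 Cr = 16,563.00 Cr subject; 5% × 16,563.00 Cr = 828.15 Cr
Total: 1,908.06 Cr + 828.15 Cr = 2,736.21 Cr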